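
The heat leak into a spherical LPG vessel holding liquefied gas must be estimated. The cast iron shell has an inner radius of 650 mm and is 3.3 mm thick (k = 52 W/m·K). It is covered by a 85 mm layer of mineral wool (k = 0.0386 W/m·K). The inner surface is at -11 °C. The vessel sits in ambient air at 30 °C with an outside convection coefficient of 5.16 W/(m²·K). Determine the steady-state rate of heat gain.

Each spherical layer contributes R = (1/r_i − 1/r_o)/(4πk):
R_cast iron shell = (1/0.65 − 1/0.6533)/(4π×52) = 1.189×10^-5 K/W
R_mineral wool = (1/0.6533 − 1/0.7383)/(4π×0.0386) = 0.3633 K/W
R_outer film = 1/(h·4πr_o²) = 1/(5.16×4π×0.7383²) = 0.02829 K/W
R_total = 0.3916 K/W
Q = ΔT/R_total = 41/0.3916

Q ≈ 105 W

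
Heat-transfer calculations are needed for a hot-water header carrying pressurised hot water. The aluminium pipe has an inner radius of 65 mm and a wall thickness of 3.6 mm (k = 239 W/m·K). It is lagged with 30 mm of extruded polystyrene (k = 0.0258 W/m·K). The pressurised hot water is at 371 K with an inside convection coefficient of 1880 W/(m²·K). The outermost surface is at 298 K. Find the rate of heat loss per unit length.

q′ ≈ 32.6 W/m

Radial resistances (cylindrical: R_cond = ln(r_o/r_i)/(2πkL), R_conv = 1/(h·2πrL)):
R_inner film = 1/(h_i·2πr₁L) = 1/(1880×2π×0.065×1) = 0.001302 K/W
R_aluminium pipe wall = ln(68.6/65)/(2π×239×1) = 3.59×10^-5 K/W
R_extruded polystyrene = ln(98.6/68.6)/(2π×0.0258×1) = 2.238 K/W
R_total = 2.239 K/W
Q = ΔT/R_total = 73/2.239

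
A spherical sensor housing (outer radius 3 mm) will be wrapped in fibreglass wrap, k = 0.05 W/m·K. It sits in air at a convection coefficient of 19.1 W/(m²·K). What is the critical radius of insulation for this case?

For a sphere r_cr = 2k/h = 2×0.05/19.1
r_cr = 5.24 mm; since the bare radius (3 mm) is below r_cr, adding a thin layer of insulation will *increase* heat loss.

r_cr ≈ 5.24 mm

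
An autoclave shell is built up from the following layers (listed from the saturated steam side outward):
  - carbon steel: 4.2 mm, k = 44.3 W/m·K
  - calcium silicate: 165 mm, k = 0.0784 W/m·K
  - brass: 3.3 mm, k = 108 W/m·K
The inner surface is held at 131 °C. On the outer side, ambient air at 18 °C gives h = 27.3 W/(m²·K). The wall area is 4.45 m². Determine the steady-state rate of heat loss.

Q ≈ 235 W

Thermal resistances in series:
R_carbon steel = L/(kA) = 0.0042/(44.3×4.45) = 2.131×10^-5 K/W
R_calcium silicate = L/(kA) = 0.165/(0.0784×4.45) = 0.4729 K/W
R_brass = L/(kA) = 0.0033/(108×4.45) = 6.866×10^-6 K/W
R_outer film = 1/(h_o·A) = 1/(27.3×4.45) = 0.008231 K/W
R_total = 0.4812 K/W
Q = ΔT / R_total = 113 / 0.4812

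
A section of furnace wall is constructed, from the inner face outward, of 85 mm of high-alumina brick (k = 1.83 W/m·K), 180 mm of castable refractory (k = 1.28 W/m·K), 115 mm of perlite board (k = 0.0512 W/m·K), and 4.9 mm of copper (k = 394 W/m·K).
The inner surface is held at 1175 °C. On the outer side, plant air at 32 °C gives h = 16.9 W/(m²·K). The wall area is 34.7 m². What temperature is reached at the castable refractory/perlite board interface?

T ≈ 1090 °C

Model the wall as resistances in series:
R_high-alumina brick = L/(kA) = 0.085/(1.83×34.7) = 0.001339 K/W
R_castable refractory = L/(kA) = 0.18/(1.28×34.7) = 0.004053 K/W
R_perlite board = L/(kA) = 0.115/(0.0512×34.7) = 0.06473 K/W
R_copper = L/(kA) = 0.0049/(394×34.7) = 3.584×10^-7 K/W
R_outer film = 1/(h_o·A) = 1/(16.9×34.7) = 0.001705 K/W
R_total = 0.07183 K/W;  Q = ΔT/R_total = 1143/0.07183 = 15910 W
T_interface = T_inner − Q·ΣR(inner→interface) = 1175 − 15900×0.005391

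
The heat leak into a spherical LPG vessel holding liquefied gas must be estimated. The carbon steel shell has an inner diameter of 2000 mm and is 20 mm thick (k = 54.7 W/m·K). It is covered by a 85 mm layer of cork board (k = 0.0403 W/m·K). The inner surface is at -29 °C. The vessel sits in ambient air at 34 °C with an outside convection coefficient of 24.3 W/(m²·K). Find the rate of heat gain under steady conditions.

Each spherical layer contributes R = (1/r_i − 1/r_o)/(4πk):
R_carbon steel shell = (1/1 − 1/1.02)/(4π×54.7) = 2.853×10^-5 K/W
R_cork board = (1/1.02 − 1/1.105)/(4π×0.0403) = 0.1489 K/W
R_outer film = 1/(h·4πr_o²) = 1/(24.3×4π×1.105²) = 0.002682 K/W
R_total = 0.1516 K/W
Q = ΔT/R_total = 63/0.1516

Q ≈ 415 W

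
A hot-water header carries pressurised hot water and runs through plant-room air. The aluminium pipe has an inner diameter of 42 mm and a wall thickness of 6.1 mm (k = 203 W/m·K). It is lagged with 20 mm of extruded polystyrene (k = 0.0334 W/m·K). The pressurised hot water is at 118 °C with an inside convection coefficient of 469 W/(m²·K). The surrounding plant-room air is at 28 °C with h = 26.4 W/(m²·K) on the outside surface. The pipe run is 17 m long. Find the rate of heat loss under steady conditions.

Radial resistances (cylindrical: R_cond = ln(r_o/r_i)/(2πkL), R_conv = 1/(h·2πrL)):
R_inner film = 1/(h_i·2πr₁L) = 1/(469×2π×0.021×17) = 9.506×10^-4 K/W
R_aluminium pipe wall = ln(27.1/21)/(2π×203×17) = 1.176×10^-5 K/W
R_extruded polystyrene = ln(47.1/27.1)/(2π×0.0334×17) = 0.1549 K/W
R_outer film = 1/(h_o·2πr_oL) = 1/(26.4×2π×0.0471×17) = 0.007529 K/W
R_total = 0.1634 K/W
Q = ΔT/R_total = 90/0.1634

Q ≈ 551 W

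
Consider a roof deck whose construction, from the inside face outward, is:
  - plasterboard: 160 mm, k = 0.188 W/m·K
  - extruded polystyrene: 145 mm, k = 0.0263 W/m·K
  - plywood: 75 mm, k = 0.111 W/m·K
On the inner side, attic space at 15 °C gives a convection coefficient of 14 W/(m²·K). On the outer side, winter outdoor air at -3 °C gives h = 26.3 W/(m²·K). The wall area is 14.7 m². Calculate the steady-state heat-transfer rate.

Model the wall as resistances in series:
R_inner film = 1/(h_i·A) = 1/(14×14.7) = 0.004859 K/W
R_plasterboard = L/(kA) = 0.16/(0.188×14.7) = 0.0579 K/W
R_extruded polystyrene = L/(kA) = 0.145/(0.0263×14.7) = 0.3751 K/W
R_plywood = L/(kA) = 0.075/(0.111×14.7) = 0.04596 K/W
R_outer film = 1/(h_o·A) = 1/(26.3×14.7) = 0.002587 K/W
R_total = 0.4864 K/W
Q = ΔT / R_total = 18 / 0.4864

Q ≈ 37 W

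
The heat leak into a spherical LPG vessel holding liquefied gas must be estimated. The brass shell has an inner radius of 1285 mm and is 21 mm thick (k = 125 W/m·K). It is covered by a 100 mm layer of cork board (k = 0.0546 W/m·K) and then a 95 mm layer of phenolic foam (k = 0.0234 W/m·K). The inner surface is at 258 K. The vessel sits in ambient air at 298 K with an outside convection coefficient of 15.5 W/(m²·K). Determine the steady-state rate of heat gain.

Each spherical layer contributes R = (1/r_i − 1/r_o)/(4πk):
R_brass shell = (1/1.285 − 1/1.306)/(4π×125) = 7.966×10^-6 K/W
R_cork board = (1/1.306 − 1/1.406)/(4π×0.0546) = 0.07937 K/W
R_phenolic foam = (1/1.406 − 1/1.501)/(4π×0.0234) = 0.1531 K/W
R_outer film = 1/(h·4πr_o²) = 1/(15.5×4π×1.501²) = 0.002279 K/W
R_total = 0.2347 K/W
Q = ΔT/R_total = 40/0.2347

Q ≈ 170 W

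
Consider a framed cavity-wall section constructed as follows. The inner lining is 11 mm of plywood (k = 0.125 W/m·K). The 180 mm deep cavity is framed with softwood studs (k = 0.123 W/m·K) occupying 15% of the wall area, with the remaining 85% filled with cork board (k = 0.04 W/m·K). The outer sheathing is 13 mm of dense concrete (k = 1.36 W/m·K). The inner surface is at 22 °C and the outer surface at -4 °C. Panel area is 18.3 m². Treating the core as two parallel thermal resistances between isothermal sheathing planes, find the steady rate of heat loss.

Q ≈ 135 W

Sheathing layers in series; stud and cavity paths in parallel between them.
R_inner = 0.011/(0.125×18.3) = 0.004809 K/W
R_stud  = 0.18/(0.123×0.15×18.3) = 0.5331 K/W
R_cav   = 0.18/(0.04×0.85×18.3) = 0.2893 K/W
1/R_core = 1/R_stud + 1/R_cav → R_core = 0.1875 K/W
R_outer = 0.013/(1.36×18.3) = 5.223×10^-4 K/W
R_total = 0.1929 K/W
Q = ΔT/R_total = 26/0.1929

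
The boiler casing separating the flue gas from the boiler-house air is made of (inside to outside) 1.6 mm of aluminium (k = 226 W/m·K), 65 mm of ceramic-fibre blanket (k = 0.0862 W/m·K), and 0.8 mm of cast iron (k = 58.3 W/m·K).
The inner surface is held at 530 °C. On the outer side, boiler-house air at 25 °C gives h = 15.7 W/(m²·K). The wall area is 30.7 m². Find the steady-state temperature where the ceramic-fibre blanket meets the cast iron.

Using the resistance-network approach (series):
R_aluminium = L/(kA) = 0.0016/(226×30.7) = 2.306×10^-7 K/W
R_ceramic-fibre blanket = L/(kA) = 0.065/(0.0862×30.7) = 0.02456 K/W
R_cast iron = L/(kA) = 0.0008/(58.3×30.7) = 4.47×10^-7 K/W
R_outer film = 1/(h_o·A) = 1/(15.7×30.7) = 0.002075 K/W
R_total = 0.02664 K/W;  Q = ΔT/R_total = 505/0.02664 = 18960 W
T_interface = T_inner − Q·ΣR(inner→interface) = 530 − 19000×0.02456

T ≈ 64.3 °C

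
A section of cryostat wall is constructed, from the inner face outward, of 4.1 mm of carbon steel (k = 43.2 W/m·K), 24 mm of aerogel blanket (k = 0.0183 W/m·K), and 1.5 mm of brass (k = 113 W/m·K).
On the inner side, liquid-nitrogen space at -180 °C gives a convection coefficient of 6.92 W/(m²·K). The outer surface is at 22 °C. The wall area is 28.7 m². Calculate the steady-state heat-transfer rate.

Q ≈ 3980 W

Model the wall as resistances in series:
R_inner film = 1/(h_i·A) = 1/(6.92×28.7) = 0.005035 K/W
R_carbon steel = L/(kA) = 0.0041/(43.2×28.7) = 3.307×10^-6 K/W
R_aerogel blanket = L/(kA) = 0.024/(0.0183×28.7) = 0.0457 K/W
R_brass = L/(kA) = 0.0015/(113×28.7) = 4.625×10^-7 K/W
R_total = 0.05073 K/W
Q = ΔT / R_total = 202 / 0.05073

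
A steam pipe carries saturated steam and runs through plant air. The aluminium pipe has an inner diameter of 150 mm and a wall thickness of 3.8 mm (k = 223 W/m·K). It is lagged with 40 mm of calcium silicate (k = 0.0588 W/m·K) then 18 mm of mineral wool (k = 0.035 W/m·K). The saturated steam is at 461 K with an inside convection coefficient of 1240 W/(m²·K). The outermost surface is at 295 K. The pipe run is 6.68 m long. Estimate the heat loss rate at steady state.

Per-layer cylindrical resistances, series-summed:
R_inner film = 1/(h_i·2πr₁L) = 1/(1240×2π×0.075×6.68) = 2.562×10^-4 K/W
R_aluminium pipe wall = ln(78.8/75)/(2π×223×6.68) = 5.281×10^-6 K/W
R_calcium silicate = ln(118.8/78.8)/(2π×0.0588×6.68) = 0.1663 K/W
R_mineral wool = ln(136.8/118.8)/(2π×0.035×6.68) = 0.09604 K/W
R_total = 0.2626 K/W
Q = ΔT/R_total = 166/0.2626

Q ≈ 632 W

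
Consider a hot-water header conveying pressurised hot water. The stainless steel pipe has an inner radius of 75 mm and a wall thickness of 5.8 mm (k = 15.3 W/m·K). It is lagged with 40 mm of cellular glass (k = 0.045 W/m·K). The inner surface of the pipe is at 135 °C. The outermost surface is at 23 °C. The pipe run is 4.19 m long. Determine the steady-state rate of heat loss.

Q ≈ 330 W

Cylindrical conduction, so R = ln(r₂/r₁)/(2πkL) per layer, in series:
R_stainless steel pipe wall = ln(80.8/75)/(2π×15.3×4.19) = 1.849×10^-4 K/W
R_cellular glass = ln(120.8/80.8)/(2π×0.045×4.19) = 0.3395 K/W
R_total = 0.3396 K/W
Q = ΔT/R_total = 112/0.3396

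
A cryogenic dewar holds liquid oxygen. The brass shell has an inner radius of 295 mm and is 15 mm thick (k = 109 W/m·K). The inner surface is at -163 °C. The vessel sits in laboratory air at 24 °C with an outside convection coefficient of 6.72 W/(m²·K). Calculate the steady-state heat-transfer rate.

Q ≈ 1520 W

Each spherical layer contributes R = (1/r_i − 1/r_o)/(4πk):
R_brass shell = (1/0.295 − 1/0.31)/(4π×109) = 1.197×10^-4 K/W
R_outer film = 1/(h·4πr_o²) = 1/(6.72×4π×0.31²) = 0.1232 K/W
R_total = 0.1233 K/W
Q = ΔT/R_total = 187/0.1233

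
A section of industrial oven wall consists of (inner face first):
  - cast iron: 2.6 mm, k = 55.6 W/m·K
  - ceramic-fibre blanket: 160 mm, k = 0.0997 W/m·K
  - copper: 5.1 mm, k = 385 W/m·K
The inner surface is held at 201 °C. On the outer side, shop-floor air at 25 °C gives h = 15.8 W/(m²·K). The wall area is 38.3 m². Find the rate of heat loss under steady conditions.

Model the wall as resistances in series:
R_cast iron = L/(kA) = 0.0026/(55.6×38.3) = 1.221×10^-6 K/W
R_ceramic-fibre blanket = L/(kA) = 0.16/(0.0997×38.3) = 0.0419 K/W
R_copper = L/(kA) = 0.0051/(385×38.3) = 3.459×10^-7 K/W
R_outer film = 1/(h_o·A) = 1/(15.8×38.3) = 0.001653 K/W
R_total = 0.04356 K/W
Q = ΔT / R_total = 176 / 0.04356

Q ≈ 4040 W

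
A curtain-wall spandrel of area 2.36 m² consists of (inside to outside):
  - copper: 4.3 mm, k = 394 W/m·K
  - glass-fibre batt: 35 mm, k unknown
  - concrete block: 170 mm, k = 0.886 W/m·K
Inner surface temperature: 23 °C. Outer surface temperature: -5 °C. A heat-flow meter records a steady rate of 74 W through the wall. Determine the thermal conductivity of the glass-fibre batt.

k ≈ 0.0499 W/(m·K)

Using the resistance-network approach (series):
R_copper = L/(kA) = 0.0043/(394×2.36) = 4.624×10^-6 K/W
R_concrete block = L/(kA) = 0.17/(0.886×2.36) = 0.0813 K/W
Sum of known resistances R_other = 0.08131 K/W
Total R = ΔT/Q = 28/74 = 0.3784 K/W
R_glass-fibre batt = R_total − R_other = 0.2971 K/W
k = L/(R·A) = 0.035/(0.2971×2.36)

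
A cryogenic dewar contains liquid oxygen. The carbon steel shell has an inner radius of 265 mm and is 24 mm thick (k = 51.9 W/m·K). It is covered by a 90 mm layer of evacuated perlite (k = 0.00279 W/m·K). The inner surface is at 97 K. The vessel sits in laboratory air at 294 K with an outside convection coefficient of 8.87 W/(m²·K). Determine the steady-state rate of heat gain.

For a spherical shell R = (1/r₁ − 1/r₂)/(4πk); film R = 1/(h·4πr²). In series:
R_carbon steel shell = (1/0.265 − 1/0.289)/(4π×51.9) = 4.805×10^-4 K/W
R_evacuated perlite = (1/0.289 − 1/0.379)/(4π×0.00279) = 23.44 K/W
R_outer film = 1/(h·4πr_o²) = 1/(8.87×4π×0.379²) = 0.06246 K/W
R_total = 23.5 K/W
Q = ΔT/R_total = 197/23.5

Q ≈ 8.38 W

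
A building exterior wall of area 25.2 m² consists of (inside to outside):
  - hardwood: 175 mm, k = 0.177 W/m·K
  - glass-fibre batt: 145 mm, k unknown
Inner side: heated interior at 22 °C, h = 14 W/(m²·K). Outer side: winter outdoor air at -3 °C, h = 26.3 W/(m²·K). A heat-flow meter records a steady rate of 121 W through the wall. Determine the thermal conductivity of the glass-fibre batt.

k ≈ 0.0353 W/(m·K)

Thermal resistances in series:
R_inner film = 1/(h_i·A) = 1/(14×25.2) = 0.002834 K/W
R_hardwood = L/(kA) = 0.175/(0.177×25.2) = 0.03923 K/W
R_outer film = 1/(h_o·A) = 1/(26.3×25.2) = 0.001509 K/W
Sum of known resistances R_other = 0.04358 K/W
Total R = ΔT/Q = 25/121 = 0.2066 K/W
R_glass-fibre batt = R_total − R_other = 0.163 K/W
k = L/(R·A) = 0.145/(0.163×25.2)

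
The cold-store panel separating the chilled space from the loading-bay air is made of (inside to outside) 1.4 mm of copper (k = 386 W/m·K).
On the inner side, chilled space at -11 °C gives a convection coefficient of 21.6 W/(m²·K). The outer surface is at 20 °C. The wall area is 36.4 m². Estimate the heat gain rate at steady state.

Using the resistance-network approach (series):
R_inner film = 1/(h_i·A) = 1/(21.6×36.4) = 0.001272 K/W
R_copper = L/(kA) = 0.0014/(386×36.4) = 9.964×10^-8 K/W
R_total = 0.001272 K/W
Q = ΔT / R_total = 31 / 0.001272

Q ≈ 24400 W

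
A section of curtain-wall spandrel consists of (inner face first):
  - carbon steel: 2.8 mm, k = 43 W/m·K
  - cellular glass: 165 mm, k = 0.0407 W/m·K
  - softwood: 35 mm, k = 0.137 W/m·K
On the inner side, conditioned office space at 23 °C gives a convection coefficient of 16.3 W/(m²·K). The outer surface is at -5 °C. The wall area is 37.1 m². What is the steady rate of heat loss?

Q ≈ 238 W

Thermal resistances in series:
R_inner film = 1/(h_i·A) = 1/(16.3×37.1) = 0.001654 K/W
R_carbon steel = L/(kA) = 0.0028/(43×37.1) = 1.755×10^-6 K/W
R_cellular glass = L/(kA) = 0.165/(0.0407×37.1) = 0.1093 K/W
R_softwood = L/(kA) = 0.035/(0.137×37.1) = 0.006886 K/W
R_total = 0.1178 K/W
Q = ΔT / R_total = 28 / 0.1178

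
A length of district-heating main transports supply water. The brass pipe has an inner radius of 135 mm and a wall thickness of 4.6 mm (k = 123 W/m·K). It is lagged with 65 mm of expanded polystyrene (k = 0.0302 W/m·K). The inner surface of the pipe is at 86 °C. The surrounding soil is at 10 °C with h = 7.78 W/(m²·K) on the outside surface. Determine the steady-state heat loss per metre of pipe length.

For a radial system each layer contributes R = ln(r_out/r_in)/(2πkL); films add R = 1/(hA).
R_brass pipe wall = ln(139.6/135)/(2π×123×1) = 4.336×10^-5 K/W
R_expanded polystyrene = ln(204.6/139.6)/(2π×0.0302×1) = 2.015 K/W
R_outer film = 1/(h_o·2πr_oL) = 1/(7.78×2π×0.2046×1) = 0.09999 K/W
R_total = 2.115 K/W
Q = ΔT/R_total = 76/2.115

q′ ≈ 35.9 W/m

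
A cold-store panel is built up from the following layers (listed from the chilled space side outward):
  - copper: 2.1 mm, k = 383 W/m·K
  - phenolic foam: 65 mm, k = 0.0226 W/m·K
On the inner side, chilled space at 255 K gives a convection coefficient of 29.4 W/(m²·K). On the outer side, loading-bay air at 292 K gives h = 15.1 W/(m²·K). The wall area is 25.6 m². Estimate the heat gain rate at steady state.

Q ≈ 318 W

Series thermal resistances:
R_inner film = 1/(h_i·A) = 1/(29.4×25.6) = 0.001329 K/W
R_copper = L/(kA) = 0.0021/(383×25.6) = 2.142×10^-7 K/W
R_phenolic foam = L/(kA) = 0.065/(0.0226×25.6) = 0.1123 K/W
R_outer film = 1/(h_o·A) = 1/(15.1×25.6) = 0.002587 K/W
R_total = 0.1163 K/W
Q = ΔT / R_total = 37 / 0.1163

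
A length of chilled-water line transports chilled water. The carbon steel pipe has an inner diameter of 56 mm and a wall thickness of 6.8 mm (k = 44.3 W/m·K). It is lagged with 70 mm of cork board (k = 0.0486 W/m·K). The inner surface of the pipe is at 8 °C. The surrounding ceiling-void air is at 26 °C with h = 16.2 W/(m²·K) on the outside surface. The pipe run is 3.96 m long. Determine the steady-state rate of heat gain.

Q ≈ 19.2 W

Per-layer cylindrical resistances, series-summed:
R_carbon steel pipe wall = ln(34.8/28)/(2π×44.3×3.96) = 1.972×10^-4 K/W
R_cork board = ln(104.8/34.8)/(2π×0.0486×3.96) = 0.9117 K/W
R_outer film = 1/(h_o·2πr_oL) = 1/(16.2×2π×0.1048×3.96) = 0.02367 K/W
R_total = 0.9355 K/W
Q = ΔT/R_total = 18/0.9355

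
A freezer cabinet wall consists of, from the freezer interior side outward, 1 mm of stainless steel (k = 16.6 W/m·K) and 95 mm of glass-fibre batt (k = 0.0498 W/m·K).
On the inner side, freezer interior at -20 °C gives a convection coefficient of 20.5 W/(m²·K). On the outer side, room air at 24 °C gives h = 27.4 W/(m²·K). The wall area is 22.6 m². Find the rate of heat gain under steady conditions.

Q ≈ 499 W

Model the wall as resistances in series:
R_inner film = 1/(h_i·A) = 1/(20.5×22.6) = 0.002158 K/W
R_stainless steel = L/(kA) = 0.001/(16.6×22.6) = 2.666×10^-6 K/W
R_glass-fibre batt = L/(kA) = 0.095/(0.0498×22.6) = 0.08441 K/W
R_outer film = 1/(h_o·A) = 1/(27.4×22.6) = 0.001615 K/W
R_total = 0.08818 K/W
Q = ΔT / R_total = 44 / 0.08818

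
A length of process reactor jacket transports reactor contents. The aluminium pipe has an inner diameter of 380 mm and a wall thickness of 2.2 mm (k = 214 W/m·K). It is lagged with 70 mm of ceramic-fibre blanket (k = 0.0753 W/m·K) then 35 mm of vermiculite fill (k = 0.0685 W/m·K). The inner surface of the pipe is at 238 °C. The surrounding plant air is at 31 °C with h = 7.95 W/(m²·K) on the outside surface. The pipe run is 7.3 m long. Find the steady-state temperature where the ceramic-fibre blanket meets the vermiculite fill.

Treating each annulus and film as a series resistance:
R_aluminium pipe wall = ln(192.2/190)/(2π×214×7.3) = 1.173×10^-6 K/W
R_ceramic-fibre blanket = ln(262.2/192.2)/(2π×0.0753×7.3) = 0.08992 K/W
R_vermiculite fill = ln(297.2/262.2)/(2π×0.0685×7.3) = 0.03988 K/W
R_outer film = 1/(h_o·2πr_oL) = 1/(7.95×2π×0.2972×7.3) = 0.009227 K/W
R_total = 0.139 K/W
Q = ΔT/R_total = 207/0.139
Q = 1490 W
T_interface = T_inner − Q·ΣR(inner→interface) = 238 − 1490×0.08992

T ≈ 104 °C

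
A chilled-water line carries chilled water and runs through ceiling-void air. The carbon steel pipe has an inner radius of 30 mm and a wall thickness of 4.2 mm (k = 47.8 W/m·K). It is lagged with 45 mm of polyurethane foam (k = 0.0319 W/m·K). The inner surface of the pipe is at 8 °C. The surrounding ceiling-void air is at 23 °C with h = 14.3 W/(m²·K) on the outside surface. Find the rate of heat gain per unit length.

q′ ≈ 3.46 W/m

Cylindrical conduction, so R = ln(r₂/r₁)/(2πkL) per layer, in series:
R_carbon steel pipe wall = ln(34.2/30)/(2π×47.8×1) = 4.363×10^-4 K/W
R_polyurethane foam = ln(79.2/34.2)/(2π×0.0319×1) = 4.19 K/W
R_outer film = 1/(h_o·2πr_oL) = 1/(14.3×2π×0.0792×1) = 0.1405 K/W
R_total = 4.331 K/W
Q = ΔT/R_total = 15/4.331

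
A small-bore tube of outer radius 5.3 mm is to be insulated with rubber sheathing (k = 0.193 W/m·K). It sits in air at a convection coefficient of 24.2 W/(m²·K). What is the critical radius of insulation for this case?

r_cr ≈ 7.98 mm

For a cylinder r_cr = k/h = 0.193/24.2
r_cr = 7.98 mm; since the bare radius (5.3 mm) is below r_cr, adding a thin layer of insulation will *increase* heat loss.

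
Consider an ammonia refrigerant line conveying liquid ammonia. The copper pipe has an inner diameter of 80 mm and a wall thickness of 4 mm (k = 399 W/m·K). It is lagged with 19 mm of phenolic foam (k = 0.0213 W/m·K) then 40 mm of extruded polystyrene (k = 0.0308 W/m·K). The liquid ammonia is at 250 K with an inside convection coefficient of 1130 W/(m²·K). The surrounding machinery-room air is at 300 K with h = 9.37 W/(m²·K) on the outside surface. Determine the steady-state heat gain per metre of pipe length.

Cylindrical conduction, so R = ln(r₂/r₁)/(2πkL) per layer, in series:
R_inner film = 1/(h_i·2πr₁L) = 1/(1130×2π×0.04×1) = 0.003521 K/W
R_copper pipe wall = ln(44/40)/(2π×399×1) = 3.802×10^-5 K/W
R_phenolic foam = ln(63/44)/(2π×0.0213×1) = 2.682 K/W
R_extruded polystyrene = ln(103/63)/(2π×0.0308×1) = 2.54 K/W
R_outer film = 1/(h_o·2πr_oL) = 1/(9.37×2π×0.103×1) = 0.1649 K/W
R_total = 5.391 K/W
Q = ΔT/R_total = 50/5.391

q′ ≈ 9.28 W/m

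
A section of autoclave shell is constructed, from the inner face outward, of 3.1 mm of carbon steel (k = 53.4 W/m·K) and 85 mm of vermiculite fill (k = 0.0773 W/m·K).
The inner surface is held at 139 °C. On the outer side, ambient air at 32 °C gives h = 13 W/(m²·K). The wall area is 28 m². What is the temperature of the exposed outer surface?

T ≈ 39 °C

Model the wall as resistances in series:
R_carbon steel = L/(kA) = 0.0031/(53.4×28) = 2.073×10^-6 K/W
R_vermiculite fill = L/(kA) = 0.085/(0.0773×28) = 0.03927 K/W
R_outer film = 1/(h_o·A) = 1/(13×28) = 0.002747 K/W
R_total = 0.04202 K/W;  Q = ΔT/R_total = 107/0.04202 = 2546 W
T_interface = T_inner − Q·ΣR(inner→interface) = 139 − 2550×0.03927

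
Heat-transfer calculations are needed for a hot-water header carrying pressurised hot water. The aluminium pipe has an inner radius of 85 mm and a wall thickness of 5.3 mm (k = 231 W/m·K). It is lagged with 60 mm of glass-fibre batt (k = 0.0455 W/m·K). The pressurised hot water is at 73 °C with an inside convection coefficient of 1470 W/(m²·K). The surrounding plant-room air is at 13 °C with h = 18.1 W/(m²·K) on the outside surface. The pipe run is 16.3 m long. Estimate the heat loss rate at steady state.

Treating each annulus and film as a series resistance:
R_inner film = 1/(h_i·2πr₁L) = 1/(1470×2π×0.085×16.3) = 7.814×10^-5 K/W
R_aluminium pipe wall = ln(90.3/85)/(2π×231×16.3) = 2.557×10^-6 K/W
R_glass-fibre batt = ln(150.3/90.3)/(2π×0.0455×16.3) = 0.1093 K/W
R_outer film = 1/(h_o·2πr_oL) = 1/(18.1×2π×0.1503×16.3) = 0.003589 K/W
R_total = 0.113 K/W
Q = ΔT/R_total = 60/0.113

Q ≈ 531 W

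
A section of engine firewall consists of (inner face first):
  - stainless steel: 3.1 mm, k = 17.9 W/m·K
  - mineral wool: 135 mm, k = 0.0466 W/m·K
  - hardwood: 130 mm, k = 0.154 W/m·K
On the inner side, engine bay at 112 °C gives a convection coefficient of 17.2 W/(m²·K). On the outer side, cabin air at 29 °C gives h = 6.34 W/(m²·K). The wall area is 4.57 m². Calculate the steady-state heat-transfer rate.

Using the resistance-network approach (series):
R_inner film = 1/(h_i·A) = 1/(17.2×4.57) = 0.01272 K/W
R_stainless steel = L/(kA) = 0.0031/(17.9×4.57) = 3.79×10^-5 K/W
R_mineral wool = L/(kA) = 0.135/(0.0466×4.57) = 0.6339 K/W
R_hardwood = L/(kA) = 0.13/(0.154×4.57) = 0.1847 K/W
R_outer film = 1/(h_o·A) = 1/(6.34×4.57) = 0.03451 K/W
R_total = 0.8659 K/W
Q = ΔT / R_total = 83 / 0.8659

Q ≈ 95.9 W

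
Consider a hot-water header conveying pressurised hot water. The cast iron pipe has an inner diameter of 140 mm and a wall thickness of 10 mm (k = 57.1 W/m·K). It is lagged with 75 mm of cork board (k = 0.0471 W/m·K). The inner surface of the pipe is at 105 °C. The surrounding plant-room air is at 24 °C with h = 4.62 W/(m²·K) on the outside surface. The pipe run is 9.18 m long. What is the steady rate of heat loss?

Q ≈ 303 W

Per-layer cylindrical resistances, series-summed:
R_cast iron pipe wall = ln(80/70)/(2π×57.1×9.18) = 4.054×10^-5 K/W
R_cork board = ln(155/80)/(2π×0.0471×9.18) = 0.2435 K/W
R_outer film = 1/(h_o·2πr_oL) = 1/(4.62×2π×0.155×9.18) = 0.02421 K/W
R_total = 0.2677 K/W
Q = ΔT/R_total = 81/0.2677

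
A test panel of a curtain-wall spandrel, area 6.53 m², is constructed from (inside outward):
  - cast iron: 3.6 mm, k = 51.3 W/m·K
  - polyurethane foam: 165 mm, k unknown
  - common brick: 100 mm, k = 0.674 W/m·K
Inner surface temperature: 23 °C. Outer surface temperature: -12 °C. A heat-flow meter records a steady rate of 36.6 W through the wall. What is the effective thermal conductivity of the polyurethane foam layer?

Series thermal resistances:
R_cast iron = L/(kA) = 0.0036/(51.3×6.53) = 1.075×10^-5 K/W
R_common brick = L/(kA) = 0.1/(0.674×6.53) = 0.02272 K/W
Sum of known resistances R_other = 0.02273 K/W
Total R = ΔT/Q = 35/36.6 = 0.9563 K/W
R_polyurethane foam = R_total − R_other = 0.9336 K/W
k = L/(R·A) = 0.165/(0.9336×6.53)

k ≈ 0.0271 W/(m·K)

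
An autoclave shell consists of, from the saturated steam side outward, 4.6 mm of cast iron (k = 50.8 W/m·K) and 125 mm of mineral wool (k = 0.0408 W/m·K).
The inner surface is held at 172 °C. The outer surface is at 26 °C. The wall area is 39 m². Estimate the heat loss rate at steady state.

Q ≈ 1860 W

Model the wall as resistances in series:
R_cast iron = L/(kA) = 0.0046/(50.8×39) = 2.322×10^-6 K/W
R_mineral wool = L/(kA) = 0.125/(0.0408×39) = 0.07856 K/W
R_total = 0.07856 K/W
Q = ΔT / R_total = 146 / 0.07856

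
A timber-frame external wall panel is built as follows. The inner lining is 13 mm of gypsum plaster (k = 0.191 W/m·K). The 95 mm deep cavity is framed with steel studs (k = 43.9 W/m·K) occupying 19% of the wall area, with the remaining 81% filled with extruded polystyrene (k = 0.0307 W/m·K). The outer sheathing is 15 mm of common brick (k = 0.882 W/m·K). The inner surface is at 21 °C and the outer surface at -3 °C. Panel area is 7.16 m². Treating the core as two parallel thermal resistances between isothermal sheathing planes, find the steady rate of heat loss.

Sheathing layers in series; stud and cavity paths in parallel between them.
R_inner = 0.013/(0.191×7.16) = 0.009506 K/W
R_stud  = 0.095/(43.9×0.19×7.16) = 0.001591 K/W
R_cav   = 0.095/(0.0307×0.81×7.16) = 0.5336 K/W
1/R_core = 1/R_stud + 1/R_cav → R_core = 0.001586 K/W
R_outer = 0.015/(0.882×7.16) = 0.002375 K/W
R_total = 0.01347 K/W
Q = ΔT/R_total = 24/0.01347

Q ≈ 1780 W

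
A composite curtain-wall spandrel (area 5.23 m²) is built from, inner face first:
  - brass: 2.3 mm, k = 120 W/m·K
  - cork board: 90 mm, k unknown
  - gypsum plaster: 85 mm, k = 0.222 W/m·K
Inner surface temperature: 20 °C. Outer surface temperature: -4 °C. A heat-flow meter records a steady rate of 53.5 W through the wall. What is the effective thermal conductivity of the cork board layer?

k ≈ 0.0458 W/(m·K)

Thermal resistances in series:
R_brass = L/(kA) = 0.0023/(120×5.23) = 3.665×10^-6 K/W
R_gypsum plaster = L/(kA) = 0.085/(0.222×5.23) = 0.07321 K/W
Sum of known resistances R_other = 0.07321 K/W
Total R = ΔT/Q = 24/53.5 = 0.4486 K/W
R_cork board = R_total − R_other = 0.3754 K/W
k = L/(R·A) = 0.09/(0.3754×5.23)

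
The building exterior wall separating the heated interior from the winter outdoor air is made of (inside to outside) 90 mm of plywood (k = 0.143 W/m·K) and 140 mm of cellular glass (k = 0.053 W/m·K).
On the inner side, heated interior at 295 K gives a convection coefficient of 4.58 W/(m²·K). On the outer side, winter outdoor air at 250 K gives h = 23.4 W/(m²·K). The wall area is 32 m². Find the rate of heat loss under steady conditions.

Q ≈ 408 W

Treating each layer as a thermal resistance in series:
R_inner film = 1/(h_i·A) = 1/(4.58×32) = 0.006823 K/W
R_plywood = L/(kA) = 0.09/(0.143×32) = 0.01967 K/W
R_cellular glass = L/(kA) = 0.14/(0.053×32) = 0.08255 K/W
R_outer film = 1/(h_o·A) = 1/(23.4×32) = 0.001335 K/W
R_total = 0.1104 K/W
Q = ΔT / R_total = 45 / 0.1104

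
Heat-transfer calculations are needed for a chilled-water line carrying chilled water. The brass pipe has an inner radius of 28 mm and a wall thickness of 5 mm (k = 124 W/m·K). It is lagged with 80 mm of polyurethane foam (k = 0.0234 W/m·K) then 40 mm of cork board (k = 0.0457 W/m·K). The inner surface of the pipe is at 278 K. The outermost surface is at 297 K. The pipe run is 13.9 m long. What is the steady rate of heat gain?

Q ≈ 28 W

Radial resistances (cylindrical: R_cond = ln(r_o/r_i)/(2πkL), R_conv = 1/(h·2πrL)):
R_brass pipe wall = ln(33/28)/(2π×124×13.9) = 1.517×10^-5 K/W
R_polyurethane foam = ln(113/33)/(2π×0.0234×13.9) = 0.6023 K/W
R_cork board = ln(153/113)/(2π×0.0457×13.9) = 0.07593 K/W
R_total = 0.6782 K/W
Q = ΔT/R_total = 19/0.6782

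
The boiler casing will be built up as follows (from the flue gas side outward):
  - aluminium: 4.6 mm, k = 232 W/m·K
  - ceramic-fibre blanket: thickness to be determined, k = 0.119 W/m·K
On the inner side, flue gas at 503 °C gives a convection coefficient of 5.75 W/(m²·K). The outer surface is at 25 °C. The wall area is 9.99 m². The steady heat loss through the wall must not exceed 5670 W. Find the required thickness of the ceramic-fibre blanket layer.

Using the resistance-network approach (series):
R_inner film = 1/(h_i·A) = 1/(5.75×9.99) = 0.01741 K/W
R_aluminium = L/(kA) = 0.0046/(232×9.99) = 1.985×10^-6 K/W
Sum of the known resistances R_other = 0.01741 K/W
Required total resistance R_tot = ΔT/Q_allow = 478/5670 = 0.0843 K/W
R_ceramic-fibre blanket = R_tot − R_other = 0.06689 K/W
L = R·k·A = 0.06689×0.119×9.99

L ≈ 79.5 mm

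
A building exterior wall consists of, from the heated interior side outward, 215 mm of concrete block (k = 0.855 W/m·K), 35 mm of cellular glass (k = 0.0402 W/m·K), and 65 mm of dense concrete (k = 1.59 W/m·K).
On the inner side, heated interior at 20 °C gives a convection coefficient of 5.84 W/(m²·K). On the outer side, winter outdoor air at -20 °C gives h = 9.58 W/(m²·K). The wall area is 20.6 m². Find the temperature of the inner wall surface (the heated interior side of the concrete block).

Thermal resistances in series:
R_inner film = 1/(h_i·A) = 1/(5.84×20.6) = 0.008312 K/W
R_concrete block = L/(kA) = 0.215/(0.855×20.6) = 0.01221 K/W
R_cellular glass = L/(kA) = 0.035/(0.0402×20.6) = 0.04226 K/W
R_dense concrete = L/(kA) = 0.065/(1.59×20.6) = 0.001984 K/W
R_outer film = 1/(h_o·A) = 1/(9.58×20.6) = 0.005067 K/W
R_total = 0.06984 K/W;  Q = ΔT/R_total = 40/0.06984 = 572.8 W
T_interface = T_inner − Q·ΣR(inner→interface) = 20 − 573×0.008312

T ≈ 15.2 °C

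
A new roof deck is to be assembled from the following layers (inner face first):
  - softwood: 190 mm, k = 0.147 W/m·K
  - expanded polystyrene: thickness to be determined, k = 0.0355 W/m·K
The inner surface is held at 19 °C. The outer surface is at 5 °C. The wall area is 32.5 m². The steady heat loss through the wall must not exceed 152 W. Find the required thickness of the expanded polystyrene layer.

L ≈ 60.4 mm

Thermal resistances in series:
R_softwood = L/(kA) = 0.19/(0.147×32.5) = 0.03977 K/W
Sum of the known resistances R_other = 0.03977 K/W
Required total resistance R_tot = ΔT/Q_allow = 14/152 = 0.09211 K/W
R_expanded polystyrene = R_tot − R_other = 0.05234 K/W
L = R·k·A = 0.05234×0.0355×32.5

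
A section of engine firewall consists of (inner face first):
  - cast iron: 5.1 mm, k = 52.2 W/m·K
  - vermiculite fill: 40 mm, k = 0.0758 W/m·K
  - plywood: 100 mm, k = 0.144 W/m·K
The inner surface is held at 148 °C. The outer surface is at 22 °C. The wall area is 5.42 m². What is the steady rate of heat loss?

Q ≈ 559 W

Thermal resistances in series:
R_cast iron = L/(kA) = 0.0051/(52.2×5.42) = 1.803×10^-5 K/W
R_vermiculite fill = L/(kA) = 0.04/(0.0758×5.42) = 0.09736 K/W
R_plywood = L/(kA) = 0.1/(0.144×5.42) = 0.1281 K/W
R_total = 0.2255 K/W
Q = ΔT / R_total = 126 / 0.2255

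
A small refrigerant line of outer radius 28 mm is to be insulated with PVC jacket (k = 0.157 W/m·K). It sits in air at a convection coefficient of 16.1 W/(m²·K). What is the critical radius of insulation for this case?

For a cylinder r_cr = k/h = 0.157/16.1
r_cr = 9.75 mm; since the bare radius (28 mm) is above r_cr, any added insulation will reduce heat loss.

r_cr ≈ 9.75 mm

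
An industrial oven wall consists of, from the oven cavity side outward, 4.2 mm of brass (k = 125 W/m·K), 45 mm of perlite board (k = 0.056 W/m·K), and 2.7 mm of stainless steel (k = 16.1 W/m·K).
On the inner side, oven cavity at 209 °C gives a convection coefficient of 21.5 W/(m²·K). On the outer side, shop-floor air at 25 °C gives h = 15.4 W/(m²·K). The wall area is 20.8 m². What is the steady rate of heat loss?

Series thermal resistances:
R_inner film = 1/(h_i·A) = 1/(21.5×20.8) = 0.002236 K/W
R_brass = L/(kA) = 0.0042/(125×20.8) = 1.615×10^-6 K/W
R_perlite board = L/(kA) = 0.045/(0.056×20.8) = 0.03863 K/W
R_stainless steel = L/(kA) = 0.0027/(16.1×20.8) = 8.063×10^-6 K/W
R_outer film = 1/(h_o·A) = 1/(15.4×20.8) = 0.003122 K/W
R_total = 0.044 K/W
Q = ΔT / R_total = 184 / 0.044

Q ≈ 4180 W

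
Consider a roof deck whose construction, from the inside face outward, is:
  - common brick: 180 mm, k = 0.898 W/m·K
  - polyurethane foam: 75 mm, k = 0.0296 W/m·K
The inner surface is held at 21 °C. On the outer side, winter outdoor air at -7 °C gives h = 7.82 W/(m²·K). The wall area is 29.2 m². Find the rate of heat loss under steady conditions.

Series thermal resistances:
R_common brick = L/(kA) = 0.18/(0.898×29.2) = 0.006865 K/W
R_polyurethane foam = L/(kA) = 0.075/(0.0296×29.2) = 0.08677 K/W
R_outer film = 1/(h_o·A) = 1/(7.82×29.2) = 0.004379 K/W
R_total = 0.09802 K/W
Q = ΔT / R_total = 28 / 0.09802

Q ≈ 286 W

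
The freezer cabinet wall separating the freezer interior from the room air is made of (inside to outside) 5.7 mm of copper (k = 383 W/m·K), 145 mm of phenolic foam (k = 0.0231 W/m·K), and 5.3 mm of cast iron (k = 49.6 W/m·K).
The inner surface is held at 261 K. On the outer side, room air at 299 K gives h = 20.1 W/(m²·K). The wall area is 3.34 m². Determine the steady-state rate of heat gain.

Model the wall as resistances in series:
R_copper = L/(kA) = 0.0057/(383×3.34) = 4.456×10^-6 K/W
R_phenolic foam = L/(kA) = 0.145/(0.0231×3.34) = 1.879 K/W
R_cast iron = L/(kA) = 0.0053/(49.6×3.34) = 3.199×10^-5 K/W
R_outer film = 1/(h_o·A) = 1/(20.1×3.34) = 0.0149 K/W
R_total = 1.894 K/W
Q = ΔT / R_total = 38 / 1.894

Q ≈ 20.1 W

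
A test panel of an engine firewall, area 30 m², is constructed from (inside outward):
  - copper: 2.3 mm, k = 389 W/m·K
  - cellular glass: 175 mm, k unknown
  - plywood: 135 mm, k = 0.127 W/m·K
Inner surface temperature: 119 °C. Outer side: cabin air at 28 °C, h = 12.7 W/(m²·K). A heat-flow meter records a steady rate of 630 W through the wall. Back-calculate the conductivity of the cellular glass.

Using the resistance-network approach (series):
R_copper = L/(kA) = 0.0023/(389×30) = 1.971×10^-7 K/W
R_plywood = L/(kA) = 0.135/(0.127×30) = 0.03543 K/W
R_outer film = 1/(h_o·A) = 1/(12.7×30) = 0.002625 K/W
Sum of known resistances R_other = 0.03806 K/W
Total R = ΔT/Q = 91/630 = 0.1444 K/W
R_cellular glass = R_total − R_other = 0.1064 K/W
k = L/(R·A) = 0.175/(0.1064×30)

k ≈ 0.0548 W/(m·K)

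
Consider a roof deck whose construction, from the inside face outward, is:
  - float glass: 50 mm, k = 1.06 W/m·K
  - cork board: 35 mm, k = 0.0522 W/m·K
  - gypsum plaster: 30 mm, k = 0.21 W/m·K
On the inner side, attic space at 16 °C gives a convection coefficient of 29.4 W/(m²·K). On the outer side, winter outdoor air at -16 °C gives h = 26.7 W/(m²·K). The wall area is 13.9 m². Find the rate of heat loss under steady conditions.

Q ≈ 477 W

Thermal resistances in series:
R_inner film = 1/(h_i·A) = 1/(29.4×13.9) = 0.002447 K/W
R_float glass = L/(kA) = 0.05/(1.06×13.9) = 0.003394 K/W
R_cork board = L/(kA) = 0.035/(0.0522×13.9) = 0.04824 K/W
R_gypsum plaster = L/(kA) = 0.03/(0.21×13.9) = 0.01028 K/W
R_outer film = 1/(h_o·A) = 1/(26.7×13.9) = 0.002694 K/W
R_total = 0.06705 K/W
Q = ΔT / R_total = 32 / 0.06705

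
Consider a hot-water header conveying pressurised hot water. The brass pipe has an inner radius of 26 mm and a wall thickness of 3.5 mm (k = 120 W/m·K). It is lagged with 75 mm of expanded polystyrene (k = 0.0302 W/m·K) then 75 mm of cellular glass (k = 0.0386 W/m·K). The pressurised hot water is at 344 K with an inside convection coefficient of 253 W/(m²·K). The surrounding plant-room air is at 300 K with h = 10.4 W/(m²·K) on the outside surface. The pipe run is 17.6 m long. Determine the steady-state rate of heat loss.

Q ≈ 86 W

Per-layer cylindrical resistances, series-summed:
R_inner film = 1/(h_i·2πr₁L) = 1/(253×2π×0.026×17.6) = 0.001375 K/W
R_brass pipe wall = ln(29.5/26)/(2π×120×17.6) = 9.517×10^-6 K/W
R_expanded polystyrene = ln(104.5/29.5)/(2π×0.0302×17.6) = 0.3787 K/W
R_cellular glass = ln(179.5/104.5)/(2π×0.0386×17.6) = 0.1267 K/W
R_outer film = 1/(h_o·2πr_oL) = 1/(10.4×2π×0.1795×17.6) = 0.004844 K/W
R_total = 0.5117 K/W
Q = ΔT/R_total = 44/0.5117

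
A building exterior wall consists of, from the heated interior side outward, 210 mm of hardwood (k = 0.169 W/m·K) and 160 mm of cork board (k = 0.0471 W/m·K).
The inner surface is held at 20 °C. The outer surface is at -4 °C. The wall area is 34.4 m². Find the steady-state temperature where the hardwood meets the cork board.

Model the wall as resistances in series:
R_hardwood = L/(kA) = 0.21/(0.169×34.4) = 0.03612 K/W
R_cork board = L/(kA) = 0.16/(0.0471×34.4) = 0.09875 K/W
R_total = 0.1349 K/W;  Q = ΔT/R_total = 24/0.1349 = 177.9 W
T_interface = T_inner − Q·ΣR(inner→interface) = 20 − 178×0.03612

T ≈ 13.6 °C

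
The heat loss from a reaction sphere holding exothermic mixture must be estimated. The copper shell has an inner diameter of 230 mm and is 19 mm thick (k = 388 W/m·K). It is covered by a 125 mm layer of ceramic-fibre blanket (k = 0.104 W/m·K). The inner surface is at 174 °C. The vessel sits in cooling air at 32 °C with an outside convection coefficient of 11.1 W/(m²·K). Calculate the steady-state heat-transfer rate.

Q ≈ 49.6 W

Each spherical layer contributes R = (1/r_i − 1/r_o)/(4πk):
R_copper shell = (1/0.115 − 1/0.134)/(4π×388) = 2.529×10^-4 K/W
R_ceramic-fibre blanket = (1/0.134 − 1/0.259)/(4π×0.104) = 2.756 K/W
R_outer film = 1/(h·4πr_o²) = 1/(11.1×4π×0.259²) = 0.1069 K/W
R_total = 2.863 K/W
Q = ΔT/R_total = 142/2.863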